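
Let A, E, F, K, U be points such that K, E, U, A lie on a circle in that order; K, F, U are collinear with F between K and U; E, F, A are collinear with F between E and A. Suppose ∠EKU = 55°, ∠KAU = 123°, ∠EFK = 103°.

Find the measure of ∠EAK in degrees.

∠EAK = 68°

1. ∠KEU = 57°  [cyclic KEUA, opposite ∠E+∠A]
2. ∠EUK = 68°  [△KEU]
3. ∠EAK = 68°  [same arc KE]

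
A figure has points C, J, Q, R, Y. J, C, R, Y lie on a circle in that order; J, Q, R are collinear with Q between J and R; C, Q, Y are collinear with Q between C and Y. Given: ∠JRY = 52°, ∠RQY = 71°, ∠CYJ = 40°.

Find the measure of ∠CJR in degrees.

1. ∠JCY = 52°  [same arc JY]
2. ∠CQJ = 71°  [vertical angles at Q]
3. ∠CJR = 57°  [△JQC]

∠CJR = 57°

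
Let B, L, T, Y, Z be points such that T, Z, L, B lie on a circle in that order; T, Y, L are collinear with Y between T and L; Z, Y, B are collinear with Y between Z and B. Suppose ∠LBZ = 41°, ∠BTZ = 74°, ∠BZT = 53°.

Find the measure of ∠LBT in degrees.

∠LBT = 94°

1. ∠BLZ = 106°  [cyclic TZLB, opposite ∠T+∠L]
2. ∠BLT = 53°  [same arc TB]
3. ∠BZL = 33°  [△ZLB]
4. ∠BTL = 33°  [same arc LB]
5. ∠LBT = 94°  [△TLB]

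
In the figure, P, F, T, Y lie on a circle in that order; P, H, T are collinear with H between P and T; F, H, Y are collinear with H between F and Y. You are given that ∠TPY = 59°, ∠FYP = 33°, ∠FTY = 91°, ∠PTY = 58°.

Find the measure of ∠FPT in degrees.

1. ∠PYT = 63°  [△PTY]
2. ∠FTP = 33°  [same arc PF]
3. ∠PFT = 117°  [cyclic PFTY, opposite ∠F+∠Y]
4. ∠FPT = 30°  [△PFT]

∠FPT = 30°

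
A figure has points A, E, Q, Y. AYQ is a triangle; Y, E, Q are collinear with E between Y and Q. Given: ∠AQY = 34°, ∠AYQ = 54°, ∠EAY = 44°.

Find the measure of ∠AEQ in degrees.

∠AEQ = 98°

1. ∠AYE = 54°  [E on ray YQ]
2. ∠AEY = 82°  [△AYE]
3. ∠AEQ = 98°  [linear pair at E on YQ]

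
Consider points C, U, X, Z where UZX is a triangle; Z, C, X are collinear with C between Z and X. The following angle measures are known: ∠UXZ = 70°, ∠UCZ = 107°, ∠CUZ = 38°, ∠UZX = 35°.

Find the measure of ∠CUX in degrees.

1. ∠CXU = 70°  [C on ray XZ]
2. ∠UCX = 73°  [linear pair at C on ZX]
3. ∠CUX = 37°  [△UCX]

∠CUX = 37°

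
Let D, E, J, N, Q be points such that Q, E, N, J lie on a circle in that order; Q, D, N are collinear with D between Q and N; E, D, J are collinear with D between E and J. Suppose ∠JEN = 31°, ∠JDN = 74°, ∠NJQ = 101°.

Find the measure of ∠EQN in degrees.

∠EQN = 58°

1. ∠JQN = 31°  [same arc NJ]
2. ∠EDQ = 74°  [vertical angles at D]
3. ∠JNQ = 48°  [△QNJ]
4. ∠JEQ = 48°  [same arc QJ]
5. ∠EQN = 58°  [△QDE]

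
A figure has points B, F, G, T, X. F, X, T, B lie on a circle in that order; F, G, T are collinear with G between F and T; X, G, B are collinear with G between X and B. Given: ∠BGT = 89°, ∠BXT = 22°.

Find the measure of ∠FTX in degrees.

∠FTX = 67°

1. ∠FGX = 89°  [vertical angles at G]
2. ∠TGX = 91°  [linear pair at G on FT]
3. ∠FTX = 67°  [△XGT]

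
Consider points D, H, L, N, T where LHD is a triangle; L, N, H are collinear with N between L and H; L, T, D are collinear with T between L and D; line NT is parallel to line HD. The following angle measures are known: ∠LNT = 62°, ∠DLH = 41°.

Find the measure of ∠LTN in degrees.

∠LTN = 77°

1. ∠DHL = 62°  [NT∥HD, corresponding at N]
2. ∠HDL = 77°  [△LHD]
3. ∠LTN = 77°  [NT∥HD, corresponding at T]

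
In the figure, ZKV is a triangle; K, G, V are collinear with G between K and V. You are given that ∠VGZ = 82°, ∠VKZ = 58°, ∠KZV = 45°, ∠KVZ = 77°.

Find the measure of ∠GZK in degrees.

1. ∠KGZ = 98°  [linear pair at G on KV]
2. ∠GKZ = 58°  [G on ray KV]
3. ∠GZK = 24°  [△ZKG]

∠GZK = 24°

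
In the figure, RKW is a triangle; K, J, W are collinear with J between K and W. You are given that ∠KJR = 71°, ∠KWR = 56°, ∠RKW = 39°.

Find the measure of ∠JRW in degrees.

∠JRW = 15°

1. ∠RJW = 109°  [linear pair at J on KW]
2. ∠JWR = 56°  [J on ray WK]
3. ∠JRW = 15°  [△RJW]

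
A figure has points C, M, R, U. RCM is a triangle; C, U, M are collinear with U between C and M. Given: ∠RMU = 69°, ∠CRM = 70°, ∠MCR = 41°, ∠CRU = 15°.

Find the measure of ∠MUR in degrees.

∠MUR = 56°

1. ∠RCU = 41°  [U on ray CM]
2. ∠CUR = 124°  [△RCU]
3. ∠MUR = 56°  [linear pair at U on CM]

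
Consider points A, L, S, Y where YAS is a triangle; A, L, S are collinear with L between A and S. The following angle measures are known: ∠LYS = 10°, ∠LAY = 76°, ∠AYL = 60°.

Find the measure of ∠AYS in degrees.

∠AYS = 70°

1. ∠ALY = 44°  [△YAL]
2. ∠SAY = 76°  [L on ray AS]
3. ∠SLY = 136°  [linear pair at L on AS]
4. ∠LSY = 34°  [△YLS]
5. ∠ASY = 34°  [L on ray SA]
6. ∠AYS = 70°  [△YAS]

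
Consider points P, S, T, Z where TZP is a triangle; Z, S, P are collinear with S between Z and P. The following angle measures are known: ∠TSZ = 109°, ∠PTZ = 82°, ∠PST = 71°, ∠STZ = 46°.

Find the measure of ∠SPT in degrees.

1. ∠SZT = 25°  [△TZS]
2. ∠PZT = 25°  [S on ray ZP]
3. ∠TPZ = 73°  [△TZP]
4. ∠SPT = 73°  [S on ray PZ]

∠SPT = 73°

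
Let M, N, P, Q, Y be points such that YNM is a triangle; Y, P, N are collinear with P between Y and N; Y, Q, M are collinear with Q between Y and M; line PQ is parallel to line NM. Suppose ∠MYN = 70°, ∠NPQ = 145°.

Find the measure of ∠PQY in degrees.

∠PQY = 75°

1. ∠PYQ = 70°  [P on YN, Q on YM]
2. ∠QPY = 35°  [linear pair at P on YN]
3. ∠PQY = 75°  [△YPQ]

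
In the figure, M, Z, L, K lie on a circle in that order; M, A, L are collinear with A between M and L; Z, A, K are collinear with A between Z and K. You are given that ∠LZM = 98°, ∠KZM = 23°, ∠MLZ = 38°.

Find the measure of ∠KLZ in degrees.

∠KLZ = 61°

1. ∠LKM = 82°  [cyclic MZLK, opposite ∠Z+∠K]
2. ∠LMZ = 44°  [△MZL]
3. ∠KLM = 23°  [same arc MK]
4. ∠KML = 75°  [△MLK]
5. ∠LKZ = 44°  [same arc ZL]
6. ∠KZL = 75°  [same arc LK]
7. ∠KLZ = 61°  [△ZLK]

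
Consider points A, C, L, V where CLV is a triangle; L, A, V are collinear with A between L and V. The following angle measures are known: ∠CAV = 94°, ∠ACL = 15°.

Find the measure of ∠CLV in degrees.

1. ∠CAL = 86°  [linear pair at A on LV]
2. ∠ALC = 79°  [△CLA]
3. ∠CLV = 79°  [A on ray LV]

∠CLV = 79°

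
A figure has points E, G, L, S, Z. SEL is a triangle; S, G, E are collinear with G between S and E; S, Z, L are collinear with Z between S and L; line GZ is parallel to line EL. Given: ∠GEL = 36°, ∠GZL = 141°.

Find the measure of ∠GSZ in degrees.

1. ∠LES = 36°  [G on ray ES]
2. ∠GZS = 39°  [linear pair at Z on SL]
3. ∠SGZ = 36°  [GZ∥EL, corresponding at G]
4. ∠GSZ = 105°  [△SGZ]

∠GSZ = 105°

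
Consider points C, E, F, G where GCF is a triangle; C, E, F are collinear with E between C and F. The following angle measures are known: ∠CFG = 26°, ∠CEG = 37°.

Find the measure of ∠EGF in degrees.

∠EGF = 11°

1. ∠EFG = 26°  [E on ray FC]
2. ∠FEG = 143°  [linear pair at E on CF]
3. ∠EGF = 11°  [△GEF]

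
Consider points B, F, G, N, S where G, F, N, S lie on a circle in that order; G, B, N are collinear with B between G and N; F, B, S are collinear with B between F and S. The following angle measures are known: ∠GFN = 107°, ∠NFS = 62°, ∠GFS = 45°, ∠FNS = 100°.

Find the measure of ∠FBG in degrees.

∠FBG = 117°

1. ∠FSN = 18°  [△FNS]
2. ∠FGN = 18°  [same arc FN]
3. ∠FBG = 117°  [△GBF]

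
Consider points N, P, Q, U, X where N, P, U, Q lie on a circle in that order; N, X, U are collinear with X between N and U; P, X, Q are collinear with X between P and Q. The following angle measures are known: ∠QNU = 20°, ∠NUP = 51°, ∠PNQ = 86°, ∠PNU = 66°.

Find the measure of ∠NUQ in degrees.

∠NUQ = 43°

1. ∠NQP = 51°  [same arc NP]
2. ∠NPQ = 43°  [△NPQ]
3. ∠NUQ = 43°  [same arc NQ]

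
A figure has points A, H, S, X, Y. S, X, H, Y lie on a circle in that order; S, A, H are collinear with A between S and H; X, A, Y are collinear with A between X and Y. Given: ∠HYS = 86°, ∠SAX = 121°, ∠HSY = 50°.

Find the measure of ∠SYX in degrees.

1. ∠HAY = 121°  [vertical angles at A]
2. ∠SAY = 59°  [linear pair at A on SH]
3. ∠SYX = 71°  [△SAY]

∠SYX = 71°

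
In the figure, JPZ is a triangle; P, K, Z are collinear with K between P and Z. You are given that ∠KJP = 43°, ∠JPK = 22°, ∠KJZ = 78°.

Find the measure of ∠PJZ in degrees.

∠PJZ = 121°

1. ∠JKP = 115°  [△JPK]
2. ∠JPZ = 22°  [K on ray PZ]
3. ∠JKZ = 65°  [linear pair at K on PZ]
4. ∠JZK = 37°  [△JKZ]
5. ∠JZP = 37°  [K on ray ZP]
6. ∠PJZ = 121°  [△JPZ]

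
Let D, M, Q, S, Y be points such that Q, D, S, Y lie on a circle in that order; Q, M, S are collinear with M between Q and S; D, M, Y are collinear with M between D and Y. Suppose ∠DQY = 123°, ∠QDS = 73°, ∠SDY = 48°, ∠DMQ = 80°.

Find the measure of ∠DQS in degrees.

1. ∠DSY = 57°  [cyclic QDSY, opposite ∠Q+∠S]
2. ∠DYS = 75°  [△DSY]
3. ∠DQS = 75°  [same arc DS]

∠DQS = 75°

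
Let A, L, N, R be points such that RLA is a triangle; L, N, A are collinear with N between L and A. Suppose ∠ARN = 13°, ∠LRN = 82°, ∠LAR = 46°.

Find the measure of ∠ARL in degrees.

1. ∠NAR = 46°  [N on ray AL]
2. ∠ANR = 121°  [△RNA]
3. ∠LNR = 59°  [linear pair at N on LA]
4. ∠NLR = 39°  [△RLN]
5. ∠ALR = 39°  [N on ray LA]
6. ∠ARL = 95°  [△RLA]

∠ARL = 95°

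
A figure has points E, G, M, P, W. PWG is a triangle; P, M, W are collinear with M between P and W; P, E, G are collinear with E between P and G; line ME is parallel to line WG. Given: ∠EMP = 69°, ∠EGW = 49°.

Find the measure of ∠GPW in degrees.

1. ∠GWP = 69°  [ME∥WG, corresponding at M]
2. ∠PGW = 49°  [E on ray GP]
3. ∠GPW = 62°  [△PWG]

∠GPW = 62°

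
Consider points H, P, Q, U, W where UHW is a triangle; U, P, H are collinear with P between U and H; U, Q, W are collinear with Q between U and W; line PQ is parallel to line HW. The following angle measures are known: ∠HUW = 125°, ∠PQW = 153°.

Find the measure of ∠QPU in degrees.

1. ∠PUQ = 125°  [P on UH, Q on UW]
2. ∠PQU = 27°  [linear pair at Q on UW]
3. ∠QPU = 28°  [△UPQ]

∠QPU = 28°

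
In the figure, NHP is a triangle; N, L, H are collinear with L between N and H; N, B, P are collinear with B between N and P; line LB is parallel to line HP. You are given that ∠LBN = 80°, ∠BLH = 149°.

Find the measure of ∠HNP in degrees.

1. ∠BLN = 31°  [linear pair at L on NH]
2. ∠BNL = 69°  [△NLB]
3. ∠HNP = 69°  [L on NH, B on NP]

∠HNP = 69°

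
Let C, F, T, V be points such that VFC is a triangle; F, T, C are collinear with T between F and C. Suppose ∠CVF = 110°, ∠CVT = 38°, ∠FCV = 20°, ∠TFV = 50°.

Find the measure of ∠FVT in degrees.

∠FVT = 72°

1. ∠TCV = 20°  [T on ray CF]
2. ∠CTV = 122°  [△VTC]
3. ∠FTV = 58°  [linear pair at T on FC]
4. ∠FVT = 72°  [△VFT]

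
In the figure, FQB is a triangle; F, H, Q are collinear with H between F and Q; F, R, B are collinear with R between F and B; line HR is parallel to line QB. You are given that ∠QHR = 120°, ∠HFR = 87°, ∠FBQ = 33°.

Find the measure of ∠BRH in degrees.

∠BRH = 147°

1. ∠FHR = 60°  [linear pair at H on FQ]
2. ∠FRH = 33°  [△FHR]
3. ∠BRH = 147°  [linear pair at R on FB]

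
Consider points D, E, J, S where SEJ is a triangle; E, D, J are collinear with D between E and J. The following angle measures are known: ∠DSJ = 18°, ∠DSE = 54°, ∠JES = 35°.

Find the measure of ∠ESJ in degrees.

1. ∠DES = 35°  [D on ray EJ]
2. ∠EDS = 91°  [△SED]
3. ∠JDS = 89°  [linear pair at D on EJ]
4. ∠DJS = 73°  [△SDJ]
5. ∠EJS = 73°  [D on ray JE]
6. ∠ESJ = 72°  [△SEJ]

∠ESJ = 72°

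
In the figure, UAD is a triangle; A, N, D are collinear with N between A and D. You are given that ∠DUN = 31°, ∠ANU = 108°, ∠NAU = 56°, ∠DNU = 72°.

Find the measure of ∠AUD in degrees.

∠AUD = 47°

1. ∠NDU = 77°  [△UND]
2. ∠DAU = 56°  [N on ray AD]
3. ∠ADU = 77°  [N on ray DA]
4. ∠AUD = 47°  [△UAD]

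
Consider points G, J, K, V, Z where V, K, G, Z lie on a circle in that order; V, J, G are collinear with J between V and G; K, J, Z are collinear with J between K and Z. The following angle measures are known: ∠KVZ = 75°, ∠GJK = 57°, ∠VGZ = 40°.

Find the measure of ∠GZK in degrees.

∠GZK = 17°

1. ∠VJZ = 57°  [vertical angles at J]
2. ∠GJZ = 123°  [linear pair at J on VG]
3. ∠GZK = 17°  [△GJZ]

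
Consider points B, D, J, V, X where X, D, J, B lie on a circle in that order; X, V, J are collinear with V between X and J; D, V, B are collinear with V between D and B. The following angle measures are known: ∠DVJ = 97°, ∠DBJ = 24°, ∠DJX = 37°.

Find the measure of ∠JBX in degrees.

1. ∠DXJ = 24°  [same arc DJ]
2. ∠JDX = 119°  [△XDJ]
3. ∠JBX = 61°  [cyclic XDJB, opposite ∠D+∠B]

∠JBX = 61°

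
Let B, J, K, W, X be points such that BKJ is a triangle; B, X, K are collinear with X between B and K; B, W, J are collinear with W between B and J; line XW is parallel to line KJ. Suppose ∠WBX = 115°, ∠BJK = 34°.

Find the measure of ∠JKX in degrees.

∠JKX = 31°

1. ∠JBK = 115°  [X on BK, W on BJ]
2. ∠BKJ = 31°  [△BKJ]
3. ∠JKX = 31°  [X on ray KB]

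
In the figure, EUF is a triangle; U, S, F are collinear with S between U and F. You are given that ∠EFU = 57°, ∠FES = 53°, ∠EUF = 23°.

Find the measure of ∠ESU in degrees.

1. ∠EFS = 57°  [S on ray FU]
2. ∠ESF = 70°  [△ESF]
3. ∠ESU = 110°  [linear pair at S on UF]

∠ESU = 110°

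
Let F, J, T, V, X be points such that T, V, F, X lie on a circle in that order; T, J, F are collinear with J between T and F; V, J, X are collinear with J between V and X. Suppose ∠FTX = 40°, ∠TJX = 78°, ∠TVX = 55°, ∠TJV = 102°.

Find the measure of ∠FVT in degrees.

∠FVT = 95°

1. ∠FVX = 40°  [same arc FX]
2. ∠FJV = 78°  [vertical angles at J]
3. ∠FTV = 23°  [△TJV]
4. ∠TFV = 62°  [△VJF]
5. ∠FVT = 95°  [△TVF]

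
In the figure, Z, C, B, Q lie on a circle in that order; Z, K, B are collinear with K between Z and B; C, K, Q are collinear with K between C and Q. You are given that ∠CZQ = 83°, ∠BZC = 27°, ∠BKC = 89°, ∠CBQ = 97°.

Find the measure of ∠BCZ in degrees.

∠BCZ = 118°

1. ∠BQC = 27°  [same arc CB]
2. ∠BCQ = 56°  [△CBQ]
3. ∠CBZ = 35°  [△CKB]
4. ∠BCZ = 118°  [△ZCB]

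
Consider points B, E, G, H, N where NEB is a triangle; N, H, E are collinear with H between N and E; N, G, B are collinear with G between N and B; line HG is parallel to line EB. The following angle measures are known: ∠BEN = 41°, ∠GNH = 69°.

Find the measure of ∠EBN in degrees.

1. ∠GHN = 41°  [HG∥EB, corresponding at H]
2. ∠HGN = 70°  [△NHG]
3. ∠EBN = 70°  [HG∥EB, corresponding at G]

∠EBN = 70°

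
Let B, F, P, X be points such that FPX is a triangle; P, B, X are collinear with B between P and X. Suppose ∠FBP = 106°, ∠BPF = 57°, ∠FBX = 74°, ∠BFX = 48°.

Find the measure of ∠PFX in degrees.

1. ∠FPX = 57°  [B on ray PX]
2. ∠BXF = 58°  [△FBX]
3. ∠FXP = 58°  [B on ray XP]
4. ∠PFX = 65°  [△FPX]

∠PFX = 65°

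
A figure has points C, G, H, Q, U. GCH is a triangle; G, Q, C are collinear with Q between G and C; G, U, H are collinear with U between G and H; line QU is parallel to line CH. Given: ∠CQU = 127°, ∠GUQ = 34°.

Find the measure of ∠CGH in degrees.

1. ∠GQU = 53°  [linear pair at Q on GC]
2. ∠QGU = 93°  [△GQU]
3. ∠CGH = 93°  [Q on GC, U on GH]

∠CGH = 93°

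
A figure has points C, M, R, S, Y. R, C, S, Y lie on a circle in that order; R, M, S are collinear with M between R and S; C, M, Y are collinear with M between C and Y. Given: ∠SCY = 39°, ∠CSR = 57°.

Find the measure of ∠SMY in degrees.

1. ∠SRY = 39°  [same arc SY]
2. ∠CYR = 57°  [same arc RC]
3. ∠RMY = 84°  [△RMY]
4. ∠SMY = 96°  [linear pair at M on RS]

∠SMY = 96°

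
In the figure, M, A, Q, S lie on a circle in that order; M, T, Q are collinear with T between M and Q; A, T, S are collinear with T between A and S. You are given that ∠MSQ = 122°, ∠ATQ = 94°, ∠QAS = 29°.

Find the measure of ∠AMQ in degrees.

∠AMQ = 65°

1. ∠MAQ = 58°  [cyclic MAQS, opposite ∠A+∠S]
2. ∠AQM = 57°  [△ATQ]
3. ∠AMQ = 65°  [△MAQ]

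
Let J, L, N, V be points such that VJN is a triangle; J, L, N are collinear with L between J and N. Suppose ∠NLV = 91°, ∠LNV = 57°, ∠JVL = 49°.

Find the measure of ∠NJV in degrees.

∠NJV = 42°

1. ∠JLV = 89°  [linear pair at L on JN]
2. ∠LJV = 42°  [△VJL]
3. ∠NJV = 42°  [L on ray JN]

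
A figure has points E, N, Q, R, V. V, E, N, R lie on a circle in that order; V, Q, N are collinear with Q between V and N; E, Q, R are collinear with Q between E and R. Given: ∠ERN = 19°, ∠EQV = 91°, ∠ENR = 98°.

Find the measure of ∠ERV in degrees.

1. ∠EVN = 19°  [same arc EN]
2. ∠REV = 70°  [△VQE]
3. ∠EVR = 82°  [cyclic VENR, opposite ∠V+∠N]
4. ∠ERV = 28°  [△VER]

∠ERV = 28°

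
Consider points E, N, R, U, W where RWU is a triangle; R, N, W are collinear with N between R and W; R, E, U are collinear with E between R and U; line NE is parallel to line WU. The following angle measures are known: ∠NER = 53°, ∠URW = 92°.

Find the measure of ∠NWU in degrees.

∠NWU = 35°

1. ∠RUW = 53°  [NE∥WU, corresponding at E]
2. ∠RWU = 35°  [△RWU]
3. ∠NWU = 35°  [N on ray WR]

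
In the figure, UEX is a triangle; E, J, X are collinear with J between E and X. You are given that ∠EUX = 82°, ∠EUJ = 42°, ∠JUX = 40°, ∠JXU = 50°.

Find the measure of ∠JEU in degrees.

∠JEU = 48°

1. ∠UJX = 90°  [△UJX]
2. ∠EJU = 90°  [linear pair at J on EX]
3. ∠JEU = 48°  [△UEJ]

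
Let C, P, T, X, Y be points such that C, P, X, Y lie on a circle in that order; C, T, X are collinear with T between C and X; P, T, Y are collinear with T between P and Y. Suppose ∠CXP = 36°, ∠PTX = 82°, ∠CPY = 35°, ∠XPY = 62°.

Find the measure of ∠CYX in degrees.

1. ∠CXY = 35°  [same arc CY]
2. ∠XCY = 62°  [same arc XY]
3. ∠CYX = 83°  [△CXY]

∠CYX = 83°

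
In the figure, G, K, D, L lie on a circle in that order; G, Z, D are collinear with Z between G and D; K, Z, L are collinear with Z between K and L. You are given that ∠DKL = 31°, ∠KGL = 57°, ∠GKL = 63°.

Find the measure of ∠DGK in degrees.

∠DGK = 26°

1. ∠KDL = 123°  [cyclic GKDL, opposite ∠G+∠D]
2. ∠DLK = 26°  [△KDL]
3. ∠DGK = 26°  [same arc KD]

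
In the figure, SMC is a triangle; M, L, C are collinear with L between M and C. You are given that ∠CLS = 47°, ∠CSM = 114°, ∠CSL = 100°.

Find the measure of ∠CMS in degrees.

∠CMS = 33°

1. ∠LCS = 33°  [△SLC]
2. ∠MCS = 33°  [L on ray CM]
3. ∠CMS = 33°  [△SMC]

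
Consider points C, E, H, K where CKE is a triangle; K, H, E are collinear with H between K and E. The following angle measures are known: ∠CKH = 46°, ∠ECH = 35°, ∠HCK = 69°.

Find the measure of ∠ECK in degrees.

1. ∠CHK = 65°  [△CKH]
2. ∠CKE = 46°  [H on ray KE]
3. ∠CHE = 115°  [linear pair at H on KE]
4. ∠CEH = 30°  [△CHE]
5. ∠CEK = 30°  [H on ray EK]
6. ∠ECK = 104°  [△CKE]

∠ECK = 104°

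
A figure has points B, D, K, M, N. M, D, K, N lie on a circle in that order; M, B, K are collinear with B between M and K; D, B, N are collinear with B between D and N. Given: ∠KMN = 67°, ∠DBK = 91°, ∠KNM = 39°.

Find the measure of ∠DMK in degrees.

1. ∠MKN = 74°  [△MKN]
2. ∠DBM = 89°  [linear pair at B on MK]
3. ∠MDN = 74°  [same arc MN]
4. ∠DMK = 17°  [△MBD]

∠DMK = 17°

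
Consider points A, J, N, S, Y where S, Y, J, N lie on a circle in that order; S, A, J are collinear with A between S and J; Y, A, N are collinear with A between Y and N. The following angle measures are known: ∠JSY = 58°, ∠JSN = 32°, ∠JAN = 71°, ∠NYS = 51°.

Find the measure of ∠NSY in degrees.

1. ∠JNY = 58°  [same arc YJ]
2. ∠JYN = 32°  [same arc JN]
3. ∠NJY = 90°  [△YJN]
4. ∠NSY = 90°  [cyclic SYJN, opposite ∠S+∠J]

∠NSY = 90°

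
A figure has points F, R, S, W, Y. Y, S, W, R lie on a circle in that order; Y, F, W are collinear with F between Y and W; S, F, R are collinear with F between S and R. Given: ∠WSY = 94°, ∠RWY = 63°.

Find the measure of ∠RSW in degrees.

∠RSW = 31°

1. ∠WRY = 86°  [cyclic YSWR, opposite ∠S+∠R]
2. ∠RYW = 31°  [△YWR]
3. ∠RSW = 31°  [same arc WR]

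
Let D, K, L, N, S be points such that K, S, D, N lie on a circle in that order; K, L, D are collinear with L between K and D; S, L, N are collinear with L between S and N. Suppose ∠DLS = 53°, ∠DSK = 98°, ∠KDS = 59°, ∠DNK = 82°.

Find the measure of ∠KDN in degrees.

1. ∠KLN = 53°  [vertical angles at L]
2. ∠DKS = 23°  [△KSD]
3. ∠DLN = 127°  [linear pair at L on KD]
4. ∠DNS = 23°  [same arc SD]
5. ∠KDN = 30°  [△DLN]

∠KDN = 30°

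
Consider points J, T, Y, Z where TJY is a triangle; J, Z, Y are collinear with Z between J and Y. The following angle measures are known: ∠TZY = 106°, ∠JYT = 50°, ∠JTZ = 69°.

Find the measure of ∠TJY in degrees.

∠TJY = 37°

1. ∠JZT = 74°  [linear pair at Z on JY]
2. ∠TJZ = 37°  [△TJZ]
3. ∠TJY = 37°  [Z on ray JY]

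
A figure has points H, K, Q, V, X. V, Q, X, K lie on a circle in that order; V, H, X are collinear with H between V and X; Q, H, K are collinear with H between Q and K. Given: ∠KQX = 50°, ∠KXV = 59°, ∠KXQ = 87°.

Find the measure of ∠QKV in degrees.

1. ∠KQV = 59°  [same arc VK]
2. ∠KVQ = 93°  [cyclic VQXK, opposite ∠V+∠X]
3. ∠QKV = 28°  [△VQK]

∠QKV = 28°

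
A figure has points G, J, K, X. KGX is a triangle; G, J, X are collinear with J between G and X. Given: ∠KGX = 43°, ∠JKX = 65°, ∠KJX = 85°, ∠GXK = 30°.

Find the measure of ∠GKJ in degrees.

∠GKJ = 42°

1. ∠JGK = 43°  [J on ray GX]
2. ∠GJK = 95°  [linear pair at J on GX]
3. ∠GKJ = 42°  [△KGJ]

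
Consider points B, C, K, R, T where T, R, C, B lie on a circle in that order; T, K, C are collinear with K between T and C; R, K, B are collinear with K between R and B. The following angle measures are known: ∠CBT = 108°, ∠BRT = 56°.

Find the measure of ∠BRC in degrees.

1. ∠BCT = 56°  [same arc TB]
2. ∠BTC = 16°  [△TCB]
3. ∠BRC = 16°  [same arc CB]

∠BRC = 16°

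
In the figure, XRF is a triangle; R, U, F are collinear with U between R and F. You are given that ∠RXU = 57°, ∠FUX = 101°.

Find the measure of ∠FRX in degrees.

∠FRX = 44°

1. ∠RUX = 79°  [linear pair at U on RF]
2. ∠URX = 44°  [△XRU]
3. ∠FRX = 44°  [U on ray RF]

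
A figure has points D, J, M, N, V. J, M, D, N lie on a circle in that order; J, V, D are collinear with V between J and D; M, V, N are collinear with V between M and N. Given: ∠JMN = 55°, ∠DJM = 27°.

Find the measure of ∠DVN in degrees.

1. ∠JDN = 55°  [same arc JN]
2. ∠DNM = 27°  [same arc MD]
3. ∠DVN = 98°  [△DVN]

∠DVN = 98°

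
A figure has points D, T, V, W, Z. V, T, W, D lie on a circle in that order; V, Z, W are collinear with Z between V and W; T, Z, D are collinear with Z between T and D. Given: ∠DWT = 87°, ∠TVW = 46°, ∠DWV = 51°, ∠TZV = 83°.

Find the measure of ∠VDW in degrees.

1. ∠DVT = 93°  [cyclic VTWD, opposite ∠V+∠W]
2. ∠TDW = 46°  [same arc TW]
3. ∠DTV = 51°  [△VZT]
4. ∠DZW = 83°  [△WZD]
5. ∠TDV = 36°  [△VTD]
6. ∠DZV = 97°  [linear pair at Z on VW]
7. ∠DVW = 47°  [△VZD]
8. ∠VDW = 82°  [△VWD]

∠VDW = 82°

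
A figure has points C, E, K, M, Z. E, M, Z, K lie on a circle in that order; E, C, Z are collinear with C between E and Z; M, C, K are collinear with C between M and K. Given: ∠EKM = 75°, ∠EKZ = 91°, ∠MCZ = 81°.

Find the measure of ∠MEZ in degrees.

∠MEZ = 16°

1. ∠EZM = 75°  [same arc EM]
2. ∠EMZ = 89°  [cyclic EMZK, opposite ∠M+∠K]
3. ∠MEZ = 16°  [△EMZ]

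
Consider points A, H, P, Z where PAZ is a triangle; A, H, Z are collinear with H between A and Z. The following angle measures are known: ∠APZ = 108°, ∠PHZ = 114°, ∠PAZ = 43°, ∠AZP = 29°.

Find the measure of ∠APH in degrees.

∠APH = 71°

1. ∠AHP = 66°  [linear pair at H on AZ]
2. ∠HAP = 43°  [H on ray AZ]
3. ∠APH = 71°  [△PAH]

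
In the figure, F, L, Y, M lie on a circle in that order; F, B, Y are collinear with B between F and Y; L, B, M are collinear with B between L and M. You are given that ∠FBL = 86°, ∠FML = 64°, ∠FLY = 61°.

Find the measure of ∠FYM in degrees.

∠FYM = 39°

1. ∠MBY = 86°  [vertical angles at B]
2. ∠FYL = 64°  [same arc FL]
3. ∠LFY = 55°  [△FLY]
4. ∠LMY = 55°  [same arc LY]
5. ∠FYM = 39°  [△YBM]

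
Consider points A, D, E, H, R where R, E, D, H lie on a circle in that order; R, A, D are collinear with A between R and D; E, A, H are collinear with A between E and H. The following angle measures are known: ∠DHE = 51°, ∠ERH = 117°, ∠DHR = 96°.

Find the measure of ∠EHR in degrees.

∠EHR = 45°

1. ∠DRE = 51°  [same arc ED]
2. ∠DER = 84°  [cyclic REDH, opposite ∠E+∠H]
3. ∠EDR = 45°  [△RED]
4. ∠EHR = 45°  [same arc RE]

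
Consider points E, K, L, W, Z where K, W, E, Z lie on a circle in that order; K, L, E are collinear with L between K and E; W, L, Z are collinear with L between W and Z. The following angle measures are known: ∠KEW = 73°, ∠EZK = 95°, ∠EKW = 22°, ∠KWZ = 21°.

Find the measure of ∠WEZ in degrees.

∠WEZ = 94°

1. ∠KZW = 73°  [same arc KW]
2. ∠WKZ = 86°  [△KWZ]
3. ∠WEZ = 94°  [cyclic KWEZ, opposite ∠K+∠E]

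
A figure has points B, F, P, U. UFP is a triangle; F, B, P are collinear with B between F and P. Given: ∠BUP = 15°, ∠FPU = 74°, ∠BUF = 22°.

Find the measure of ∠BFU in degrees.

1. ∠BPU = 74°  [B on ray PF]
2. ∠PBU = 91°  [△UBP]
3. ∠FBU = 89°  [linear pair at B on FP]
4. ∠BFU = 69°  [△UFB]

∠BFU = 69°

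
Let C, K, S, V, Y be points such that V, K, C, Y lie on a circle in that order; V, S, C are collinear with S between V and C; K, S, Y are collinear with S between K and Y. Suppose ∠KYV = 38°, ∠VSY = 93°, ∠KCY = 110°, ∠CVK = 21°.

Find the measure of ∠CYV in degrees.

∠CYV = 59°

1. ∠KCV = 38°  [same arc VK]
2. ∠CKV = 121°  [△VKC]
3. ∠CYV = 59°  [cyclic VKCY, opposite ∠K+∠Y]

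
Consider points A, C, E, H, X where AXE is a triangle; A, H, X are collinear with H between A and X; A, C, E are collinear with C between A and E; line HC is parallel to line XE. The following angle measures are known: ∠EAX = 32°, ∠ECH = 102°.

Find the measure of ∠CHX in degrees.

∠CHX = 110°

1. ∠CAH = 32°  [H on AX, C on AE]
2. ∠ACH = 78°  [linear pair at C on AE]
3. ∠AHC = 70°  [△AHC]
4. ∠CHX = 110°  [linear pair at H on AX]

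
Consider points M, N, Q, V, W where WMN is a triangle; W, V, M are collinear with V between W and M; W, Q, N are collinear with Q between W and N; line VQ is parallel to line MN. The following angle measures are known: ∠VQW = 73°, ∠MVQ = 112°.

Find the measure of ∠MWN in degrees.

1. ∠QVW = 68°  [linear pair at V on WM]
2. ∠QWV = 39°  [△WVQ]
3. ∠MWN = 39°  [V on WM, Q on WN]

∠MWN = 39°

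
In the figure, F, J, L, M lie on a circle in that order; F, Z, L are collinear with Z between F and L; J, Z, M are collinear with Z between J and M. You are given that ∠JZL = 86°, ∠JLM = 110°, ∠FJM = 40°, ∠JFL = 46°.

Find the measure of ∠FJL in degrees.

1. ∠FZM = 86°  [vertical angles at Z]
2. ∠JFM = 70°  [cyclic FJLM, opposite ∠F+∠L]
3. ∠FLM = 40°  [same arc FM]
4. ∠FMJ = 70°  [△FJM]
5. ∠LFM = 24°  [△FZM]
6. ∠FML = 116°  [△FLM]
7. ∠FJL = 64°  [cyclic FJLM, opposite ∠J+∠M]

∠FJL = 64°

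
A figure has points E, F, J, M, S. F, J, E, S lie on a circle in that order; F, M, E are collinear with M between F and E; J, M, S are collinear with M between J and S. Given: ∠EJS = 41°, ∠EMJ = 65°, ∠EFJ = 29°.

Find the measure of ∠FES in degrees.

1. ∠FMS = 65°  [vertical angles at M]
2. ∠ESJ = 29°  [same arc JE]
3. ∠EMS = 115°  [linear pair at M on FE]
4. ∠FES = 36°  [△EMS]

∠FES = 36°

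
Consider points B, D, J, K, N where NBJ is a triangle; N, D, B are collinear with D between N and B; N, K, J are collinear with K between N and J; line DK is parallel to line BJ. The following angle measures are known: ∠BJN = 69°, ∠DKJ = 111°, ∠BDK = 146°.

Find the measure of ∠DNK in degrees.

1. ∠DKN = 69°  [DK∥BJ, corresponding at K]
2. ∠KDN = 34°  [linear pair at D on NB]
3. ∠DNK = 77°  [△NDK]

∠DNK = 77°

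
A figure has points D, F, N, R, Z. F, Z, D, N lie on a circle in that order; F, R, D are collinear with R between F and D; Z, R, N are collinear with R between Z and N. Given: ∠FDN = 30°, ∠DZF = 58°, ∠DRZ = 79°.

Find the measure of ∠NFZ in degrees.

1. ∠FZN = 30°  [same arc FN]
2. ∠DNF = 122°  [cyclic FZDN, opposite ∠Z+∠N]
3. ∠FRN = 79°  [vertical angles at R]
4. ∠DFN = 28°  [△FDN]
5. ∠FNZ = 73°  [△FRN]
6. ∠NFZ = 77°  [△FZN]

∠NFZ = 77°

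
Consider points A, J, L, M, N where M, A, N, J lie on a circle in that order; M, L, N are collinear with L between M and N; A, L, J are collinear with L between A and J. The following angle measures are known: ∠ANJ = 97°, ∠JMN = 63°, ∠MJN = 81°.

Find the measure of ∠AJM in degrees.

1. ∠AMJ = 83°  [cyclic MANJ, opposite ∠M+∠N]
2. ∠JNM = 36°  [△MNJ]
3. ∠JAM = 36°  [same arc MJ]
4. ∠AJM = 61°  [△MAJ]

∠AJM = 61°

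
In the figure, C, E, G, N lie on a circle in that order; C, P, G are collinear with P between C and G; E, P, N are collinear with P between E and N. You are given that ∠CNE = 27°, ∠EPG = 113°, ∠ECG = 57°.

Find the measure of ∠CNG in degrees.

∠CNG = 84°

1. ∠CGE = 27°  [same arc CE]
2. ∠CEG = 96°  [△CEG]
3. ∠CNG = 84°  [cyclic CEGN, opposite ∠E+∠N]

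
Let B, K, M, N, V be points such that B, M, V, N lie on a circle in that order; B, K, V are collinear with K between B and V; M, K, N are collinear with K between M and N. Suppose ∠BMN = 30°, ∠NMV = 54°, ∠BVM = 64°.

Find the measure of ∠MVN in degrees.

1. ∠BNM = 64°  [same arc BM]
2. ∠MBN = 86°  [△BMN]
3. ∠MVN = 94°  [cyclic BMVN, opposite ∠B+∠V]

∠MVN = 94°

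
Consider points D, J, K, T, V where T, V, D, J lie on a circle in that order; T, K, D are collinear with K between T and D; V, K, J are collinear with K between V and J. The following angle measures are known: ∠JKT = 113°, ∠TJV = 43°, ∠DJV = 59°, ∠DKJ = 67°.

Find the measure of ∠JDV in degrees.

1. ∠DKV = 113°  [vertical angles at K]
2. ∠TDV = 43°  [same arc TV]
3. ∠DVJ = 24°  [△VKD]
4. ∠JDV = 97°  [△VDJ]

∠JDV = 97°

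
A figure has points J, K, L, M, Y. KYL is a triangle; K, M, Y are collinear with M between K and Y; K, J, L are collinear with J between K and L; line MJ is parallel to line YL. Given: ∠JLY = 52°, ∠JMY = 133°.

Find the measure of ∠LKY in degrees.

1. ∠KLY = 52°  [J on ray LK]
2. ∠JMK = 47°  [linear pair at M on KY]
3. ∠KJM = 52°  [MJ∥YL, corresponding at J]
4. ∠JKM = 81°  [△KMJ]
5. ∠LKY = 81°  [M on KY, J on KL]

∠LKY = 81°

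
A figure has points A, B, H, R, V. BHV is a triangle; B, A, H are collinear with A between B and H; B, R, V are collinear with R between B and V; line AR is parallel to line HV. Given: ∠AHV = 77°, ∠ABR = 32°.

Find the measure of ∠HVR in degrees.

∠HVR = 71°

1. ∠BHV = 77°  [A on ray HB]
2. ∠HBV = 32°  [A on BH, R on BV]
3. ∠BVH = 71°  [△BHV]
4. ∠HVR = 71°  [R on ray VB]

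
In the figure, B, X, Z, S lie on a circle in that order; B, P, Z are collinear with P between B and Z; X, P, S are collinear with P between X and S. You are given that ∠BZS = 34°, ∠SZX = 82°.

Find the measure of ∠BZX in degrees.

1. ∠BXS = 34°  [same arc BS]
2. ∠SBX = 98°  [cyclic BXZS, opposite ∠B+∠Z]
3. ∠BSX = 48°  [△BXS]
4. ∠BZX = 48°  [same arc BX]

∠BZX = 48°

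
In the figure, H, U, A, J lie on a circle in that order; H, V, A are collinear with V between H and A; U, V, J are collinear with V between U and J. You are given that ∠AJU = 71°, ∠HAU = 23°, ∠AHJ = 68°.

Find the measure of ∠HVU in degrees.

1. ∠AUJ = 68°  [same arc AJ]
2. ∠AVU = 89°  [△UVA]
3. ∠HVU = 91°  [linear pair at V on HA]

∠HVU = 91°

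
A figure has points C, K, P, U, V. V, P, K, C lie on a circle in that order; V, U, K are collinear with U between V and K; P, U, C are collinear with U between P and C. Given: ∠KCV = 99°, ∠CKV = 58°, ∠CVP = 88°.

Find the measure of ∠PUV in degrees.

1. ∠CVK = 23°  [△VKC]
2. ∠CPV = 58°  [same arc VC]
3. ∠PCV = 34°  [△VPC]
4. ∠CPK = 23°  [same arc KC]
5. ∠PKV = 34°  [same arc VP]
6. ∠KUP = 123°  [△PUK]
7. ∠PUV = 57°  [linear pair at U on VK]

∠PUV = 57°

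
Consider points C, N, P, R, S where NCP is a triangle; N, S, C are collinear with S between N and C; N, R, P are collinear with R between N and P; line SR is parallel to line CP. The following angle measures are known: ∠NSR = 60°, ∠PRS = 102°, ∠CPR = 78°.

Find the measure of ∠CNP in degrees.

∠CNP = 42°

1. ∠NCP = 60°  [SR∥CP, corresponding at S]
2. ∠CPN = 78°  [R on ray PN]
3. ∠CNP = 42°  [△NCP]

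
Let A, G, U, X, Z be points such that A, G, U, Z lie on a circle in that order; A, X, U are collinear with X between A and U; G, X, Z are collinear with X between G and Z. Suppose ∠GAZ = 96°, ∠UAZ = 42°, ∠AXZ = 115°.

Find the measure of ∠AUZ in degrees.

1. ∠GUZ = 84°  [cyclic AGUZ, opposite ∠A+∠U]
2. ∠UGZ = 42°  [same arc UZ]
3. ∠UXZ = 65°  [linear pair at X on AU]
4. ∠GZU = 54°  [△GUZ]
5. ∠AUZ = 61°  [△UXZ]

∠AUZ = 61°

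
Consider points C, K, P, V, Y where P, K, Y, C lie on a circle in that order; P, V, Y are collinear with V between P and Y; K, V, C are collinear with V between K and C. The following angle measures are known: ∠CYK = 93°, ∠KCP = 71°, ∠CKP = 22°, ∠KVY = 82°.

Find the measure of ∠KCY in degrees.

∠KCY = 60°

1. ∠KYP = 71°  [same arc PK]
2. ∠CKY = 27°  [△KVY]
3. ∠KCY = 60°  [△KYC]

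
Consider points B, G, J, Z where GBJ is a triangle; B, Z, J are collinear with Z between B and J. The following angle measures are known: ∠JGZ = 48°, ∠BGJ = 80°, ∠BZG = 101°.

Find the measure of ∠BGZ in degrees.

1. ∠GZJ = 79°  [linear pair at Z on BJ]
2. ∠GJZ = 53°  [△GZJ]
3. ∠BJG = 53°  [Z on ray JB]
4. ∠GBJ = 47°  [△GBJ]
5. ∠GBZ = 47°  [Z on ray BJ]
6. ∠BGZ = 32°  [△GBZ]

∠BGZ = 32°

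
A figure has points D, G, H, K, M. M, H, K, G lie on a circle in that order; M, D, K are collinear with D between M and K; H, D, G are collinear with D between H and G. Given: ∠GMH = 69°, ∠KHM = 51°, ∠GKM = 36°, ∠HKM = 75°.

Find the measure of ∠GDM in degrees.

∠GDM = 90°

1. ∠KGM = 129°  [cyclic MHKG, opposite ∠H+∠G]
2. ∠GMK = 15°  [△MKG]
3. ∠HGM = 75°  [same arc MH]
4. ∠GDM = 90°  [△MDG]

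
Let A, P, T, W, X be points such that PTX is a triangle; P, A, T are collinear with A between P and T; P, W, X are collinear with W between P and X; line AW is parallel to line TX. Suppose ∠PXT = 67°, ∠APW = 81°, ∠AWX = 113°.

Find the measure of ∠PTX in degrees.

∠PTX = 32°

1. ∠AWP = 67°  [AW∥TX, corresponding at W]
2. ∠PAW = 32°  [△PAW]
3. ∠PTX = 32°  [AW∥TX, corresponding at A]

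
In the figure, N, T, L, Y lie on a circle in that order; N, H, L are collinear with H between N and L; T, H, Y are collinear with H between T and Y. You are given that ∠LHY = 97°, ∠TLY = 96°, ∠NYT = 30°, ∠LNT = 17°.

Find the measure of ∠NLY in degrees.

∠NLY = 66°

1. ∠TNY = 84°  [cyclic NTLY, opposite ∠N+∠L]
2. ∠NTY = 66°  [△NTY]
3. ∠NLY = 66°  [same arc NY]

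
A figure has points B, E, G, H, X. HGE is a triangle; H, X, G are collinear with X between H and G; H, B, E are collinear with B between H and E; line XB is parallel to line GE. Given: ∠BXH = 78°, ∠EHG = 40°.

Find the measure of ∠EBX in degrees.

∠EBX = 118°

1. ∠EGH = 78°  [XB∥GE, corresponding at X]
2. ∠GEH = 62°  [△HGE]
3. ∠HBX = 62°  [XB∥GE, corresponding at B]
4. ∠EBX = 118°  [linear pair at B on HE]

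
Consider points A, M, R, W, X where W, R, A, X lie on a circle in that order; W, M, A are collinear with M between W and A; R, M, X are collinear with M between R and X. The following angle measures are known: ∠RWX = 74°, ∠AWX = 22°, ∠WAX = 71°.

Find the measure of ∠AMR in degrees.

∠AMR = 123°

1. ∠RAX = 106°  [cyclic WRAX, opposite ∠W+∠A]
2. ∠ARX = 22°  [same arc AX]
3. ∠AXW = 87°  [△WAX]
4. ∠AXR = 52°  [△RAX]
5. ∠ARW = 93°  [cyclic WRAX, opposite ∠R+∠X]
6. ∠AWR = 52°  [same arc RA]
7. ∠RAW = 35°  [△WRA]
8. ∠AMR = 123°  [△RMA]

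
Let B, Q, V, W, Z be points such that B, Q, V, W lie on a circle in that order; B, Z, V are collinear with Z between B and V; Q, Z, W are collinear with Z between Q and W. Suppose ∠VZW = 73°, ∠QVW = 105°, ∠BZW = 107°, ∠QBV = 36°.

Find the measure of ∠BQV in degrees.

∠BQV = 110°

1. ∠BZQ = 73°  [vertical angles at Z]
2. ∠QBW = 75°  [cyclic BQVW, opposite ∠B+∠V]
3. ∠BQW = 71°  [△BZQ]
4. ∠BWQ = 34°  [△BQW]
5. ∠BVQ = 34°  [same arc BQ]
6. ∠BQV = 110°  [△BQV]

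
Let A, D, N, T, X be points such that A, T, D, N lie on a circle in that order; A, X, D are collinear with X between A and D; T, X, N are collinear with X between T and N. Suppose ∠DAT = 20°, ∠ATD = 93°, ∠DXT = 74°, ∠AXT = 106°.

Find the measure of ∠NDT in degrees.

1. ∠DNT = 20°  [same arc TD]
2. ∠ADT = 67°  [△ATD]
3. ∠DTN = 39°  [△TXD]
4. ∠NDT = 121°  [△TDN]

∠NDT = 121°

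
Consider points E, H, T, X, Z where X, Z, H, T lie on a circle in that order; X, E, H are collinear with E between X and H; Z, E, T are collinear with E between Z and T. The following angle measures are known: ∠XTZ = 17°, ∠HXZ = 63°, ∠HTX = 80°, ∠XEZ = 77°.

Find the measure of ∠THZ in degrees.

∠THZ = 57°

1. ∠XHZ = 17°  [same arc XZ]
2. ∠HTZ = 63°  [same arc ZH]
3. ∠HEZ = 103°  [linear pair at E on XH]
4. ∠HZT = 60°  [△ZEH]
5. ∠THZ = 57°  [△ZHT]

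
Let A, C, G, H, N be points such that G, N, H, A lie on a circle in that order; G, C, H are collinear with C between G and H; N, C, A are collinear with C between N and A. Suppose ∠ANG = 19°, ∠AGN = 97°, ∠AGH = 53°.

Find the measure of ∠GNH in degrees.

∠GNH = 72°

1. ∠AHG = 19°  [same arc GA]
2. ∠GAH = 108°  [△GHA]
3. ∠GNH = 72°  [cyclic GNHA, opposite ∠N+∠A]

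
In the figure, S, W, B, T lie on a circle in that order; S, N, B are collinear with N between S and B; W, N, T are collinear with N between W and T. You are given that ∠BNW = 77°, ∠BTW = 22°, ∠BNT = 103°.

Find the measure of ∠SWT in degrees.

∠SWT = 55°

1. ∠SNW = 103°  [linear pair at N on SB]
2. ∠BSW = 22°  [same arc WB]
3. ∠SWT = 55°  [△SNW]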